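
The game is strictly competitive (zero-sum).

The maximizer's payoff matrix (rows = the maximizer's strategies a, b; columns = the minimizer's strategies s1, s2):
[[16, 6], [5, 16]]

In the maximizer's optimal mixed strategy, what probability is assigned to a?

11/21

Row minima are 6 and 5, so the maximizer's maximin is 6; column maxima are 16 and 16, so the minimizer's minimax is 16. These differ, so the equilibrium is in mixed strategies.
Let the maximizer play a with probability p. The minimizer is indifferent when 16p + 5(1−p) = 6p + 16(1−p), giving p = 11/21.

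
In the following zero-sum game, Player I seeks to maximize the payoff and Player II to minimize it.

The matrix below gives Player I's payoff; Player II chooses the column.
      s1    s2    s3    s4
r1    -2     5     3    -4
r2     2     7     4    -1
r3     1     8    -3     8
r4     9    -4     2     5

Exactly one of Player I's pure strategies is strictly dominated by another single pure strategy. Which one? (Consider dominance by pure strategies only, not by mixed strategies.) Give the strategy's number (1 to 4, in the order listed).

1

Compare r1 with r2: 2 > -2, 7 > 5, 4 > 3, -1 > -4.
So r2 strictly dominates r1 for Player I; r1 is strictly dominated.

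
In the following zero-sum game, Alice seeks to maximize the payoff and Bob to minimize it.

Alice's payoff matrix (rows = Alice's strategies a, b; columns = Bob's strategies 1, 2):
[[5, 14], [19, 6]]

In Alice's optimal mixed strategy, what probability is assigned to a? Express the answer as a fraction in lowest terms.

Row minima are 5 and 6, so Alice's maximin is 6; column maxima are 19 and 14, so Bob's minimax is 14. These differ, so the equilibrium is in mixed strategies.
Let Alice play a with probability p. Bob is indifferent when 5p + 19(1−p) = 14p + 6(1−p), giving p = 13/22.

13/22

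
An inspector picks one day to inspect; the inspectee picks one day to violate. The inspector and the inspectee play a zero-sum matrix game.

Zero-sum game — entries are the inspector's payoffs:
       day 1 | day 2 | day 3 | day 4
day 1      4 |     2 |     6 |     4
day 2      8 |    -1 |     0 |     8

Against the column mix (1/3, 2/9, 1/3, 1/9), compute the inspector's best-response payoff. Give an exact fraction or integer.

day 1: (4)·(1/3) + (2)·(2/9) + (6)·(1/3) + (4)·(1/9) = 38/9.
day 2: (8)·(1/3) + (-1)·(2/9) + (0)·(1/3) + (8)·(1/9) = 10/3.
The best pure response is day 1 with expected payoff 38/9.

38/9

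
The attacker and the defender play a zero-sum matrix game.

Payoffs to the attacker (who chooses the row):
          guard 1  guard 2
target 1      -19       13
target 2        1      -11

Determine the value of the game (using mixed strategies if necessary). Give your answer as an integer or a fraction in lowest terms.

-49/11

Row minima are -19 and -11, so the attacker's maximin is -11; column maxima are 1 and 13, so the defender's minimax is 1. These differ, so the equilibrium is in mixed strategies.
Let the attacker play target 1 with probability p. The defender is indifferent when −19p + (1−p) = 13p − 11(1−p), giving p = 3/11.
Let the defender play guard 1 with probability q. The attacker is indifferent when −19q + 13(1−q) = q − 11(1−q), giving q = 6/11.
The value is -19·(6/11) + (13)·(5/11) = -49/11.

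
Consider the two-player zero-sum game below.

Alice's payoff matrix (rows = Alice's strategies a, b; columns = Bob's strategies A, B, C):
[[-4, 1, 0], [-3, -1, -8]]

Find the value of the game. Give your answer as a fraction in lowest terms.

-32/9

Column B is strictly dominated by A for Bob (it gives Alice more in every row).
The remaining 2×2 game on (a, b) × (A, C) has no saddle point. Let Alice play a with probability p; indifference gives −4p − 3(1−p) = −8(1−p), so p = 5/9.
Similarly Bob's optimal q on A is 8/9, and the value is -4·(8/9) + (0)·(1/9) = -32/9.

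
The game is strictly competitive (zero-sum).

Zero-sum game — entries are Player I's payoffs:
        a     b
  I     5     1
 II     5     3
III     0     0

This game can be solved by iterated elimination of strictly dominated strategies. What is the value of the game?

Row III is strictly dominated by row I (5>0, 1>0); eliminate III.
Column a is strictly dominated by b for Player II (1<5, 3<5); eliminate a.
Row I is strictly dominated by row II (3>1); eliminate I.
Only (II, b) remains, with payoff 3.

3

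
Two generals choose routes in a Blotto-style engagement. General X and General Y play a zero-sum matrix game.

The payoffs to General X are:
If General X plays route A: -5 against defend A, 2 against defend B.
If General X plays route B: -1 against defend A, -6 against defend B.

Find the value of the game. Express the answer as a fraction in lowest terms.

Row minima are -5 and -6, so General X's maximin is -5; column maxima are -1 and 2, so General Y's minimax is -1. These differ, so the equilibrium is in mixed strategies.
Let General X play route A with probability p. General Y is indifferent when −5p − (1−p) = 2p − 6(1−p), giving p = 5/12.
Let General Y play defend A with probability q. General X is indifferent when −5q + 2(1−q) = −q − 6(1−q), giving q = 2/3.
The value is -5·(2/3) + (2)·(1/3) = -8/3.

-8/3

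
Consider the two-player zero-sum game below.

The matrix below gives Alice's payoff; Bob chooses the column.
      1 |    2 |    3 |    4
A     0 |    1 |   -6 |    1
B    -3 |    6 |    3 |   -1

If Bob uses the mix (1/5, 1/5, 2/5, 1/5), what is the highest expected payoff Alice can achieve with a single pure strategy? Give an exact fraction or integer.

A: (0)·(1/5) + (1)·(1/5) + (-6)·(2/5) + (1)·(1/5) = -2.
B: (-3)·(1/5) + (6)·(1/5) + (3)·(2/5) + (-1)·(1/5) = 8/5.
The best pure response is B with expected payoff 8/5.

8/5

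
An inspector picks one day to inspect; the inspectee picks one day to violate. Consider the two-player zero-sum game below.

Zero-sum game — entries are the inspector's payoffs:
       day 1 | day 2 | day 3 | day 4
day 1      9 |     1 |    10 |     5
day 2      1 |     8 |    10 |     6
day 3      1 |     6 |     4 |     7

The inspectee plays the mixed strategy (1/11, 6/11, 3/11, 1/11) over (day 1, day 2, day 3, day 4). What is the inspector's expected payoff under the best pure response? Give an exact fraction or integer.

day 1: (9)·(1/11) + (1)·(6/11) + (10)·(3/11) + (5)·(1/11) = 50/11.
day 2: (1)·(1/11) + (8)·(6/11) + (10)·(3/11) + (6)·(1/11) = 85/11.
day 3: (1)·(1/11) + (6)·(6/11) + (4)·(3/11) + (7)·(1/11) = 56/11.
The best pure response is day 2 with expected payoff 85/11.

85/11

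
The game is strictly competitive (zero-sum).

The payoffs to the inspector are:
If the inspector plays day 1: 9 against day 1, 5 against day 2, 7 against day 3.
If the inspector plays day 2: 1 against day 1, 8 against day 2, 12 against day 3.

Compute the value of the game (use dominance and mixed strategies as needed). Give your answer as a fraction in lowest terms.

Column day 3 is strictly dominated by day 2 for the inspectee (it gives the inspector more in every row).
The remaining 2×2 game on (day 1, day 2) × (day 1, day 2) has no saddle point. Let the inspector play day 1 with probability p; indifference gives 9p + (1−p) = 5p + 8(1−p), so p = 7/11.
Similarly the inspectee's optimal q on day 1 is 3/11, and the value is 9·(3/11) + (5)·(8/11) = 67/11.

67/11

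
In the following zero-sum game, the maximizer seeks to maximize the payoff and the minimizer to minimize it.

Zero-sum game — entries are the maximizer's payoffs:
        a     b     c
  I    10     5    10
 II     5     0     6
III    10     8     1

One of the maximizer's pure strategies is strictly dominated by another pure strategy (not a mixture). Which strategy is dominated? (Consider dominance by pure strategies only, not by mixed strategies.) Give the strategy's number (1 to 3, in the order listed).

2

Compare II with I: 10 > 5, 5 > 0, 10 > 6.
So I strictly dominates II for the maximizer; II is strictly dominated.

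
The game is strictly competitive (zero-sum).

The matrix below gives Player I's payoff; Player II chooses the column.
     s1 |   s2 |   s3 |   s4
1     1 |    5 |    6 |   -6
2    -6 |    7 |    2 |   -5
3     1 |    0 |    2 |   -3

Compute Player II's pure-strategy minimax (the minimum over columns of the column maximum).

-3

The worst case (largest entry) in each column is s1: 1, s2: 7, s3: 6, s4: -3.
The best (smallest) of these is -3.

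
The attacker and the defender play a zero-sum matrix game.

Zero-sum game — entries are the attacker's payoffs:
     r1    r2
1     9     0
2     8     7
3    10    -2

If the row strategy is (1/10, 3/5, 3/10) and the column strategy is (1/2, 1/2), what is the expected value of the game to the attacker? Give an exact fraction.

123/20

Against (1/2, 1/2), each row's expected payoff is 1: 9/2; 2: 15/2; 3: 4.
Taking the (1/10, 3/5, 3/10)-weighted average: (1/10)·(9/2) + (3/5)·(15/2) + (3/10)·(4) = 123/20.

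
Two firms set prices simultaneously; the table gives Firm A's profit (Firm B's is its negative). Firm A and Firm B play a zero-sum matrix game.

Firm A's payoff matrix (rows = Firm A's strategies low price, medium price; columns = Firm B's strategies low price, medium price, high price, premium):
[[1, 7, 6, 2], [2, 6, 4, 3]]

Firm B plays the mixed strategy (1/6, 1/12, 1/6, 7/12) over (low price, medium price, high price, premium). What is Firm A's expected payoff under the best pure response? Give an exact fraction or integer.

low price: (1)·(1/6) + (7)·(1/12) + (6)·(1/6) + (2)·(7/12) = 35/12.
medium price: (2)·(1/6) + (6)·(1/12) + (4)·(1/6) + (3)·(7/12) = 13/4.
The best pure response is medium price with expected payoff 13/4.

13/4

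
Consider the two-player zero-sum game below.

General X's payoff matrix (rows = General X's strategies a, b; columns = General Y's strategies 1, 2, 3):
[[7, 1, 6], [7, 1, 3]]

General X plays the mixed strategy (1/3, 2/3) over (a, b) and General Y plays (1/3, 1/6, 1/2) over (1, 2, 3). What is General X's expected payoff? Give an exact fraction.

Against (1/3, 1/6, 1/2), each row's expected payoff is a: 11/2; b: 4.
Taking the (1/3, 2/3)-weighted average: (1/3)·(11/2) + (2/3)·(4) = 9/2.

9/2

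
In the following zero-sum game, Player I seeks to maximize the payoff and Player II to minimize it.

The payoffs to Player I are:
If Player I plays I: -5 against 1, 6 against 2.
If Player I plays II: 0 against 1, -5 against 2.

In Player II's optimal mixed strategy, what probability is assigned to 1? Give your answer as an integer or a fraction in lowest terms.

Row minima are -5 and -5, so Player I's maximin is -5; column maxima are 0 and 6, so Player II's minimax is 0. These differ, so the equilibrium is in mixed strategies.
Let Player II play 1 with probability q. Player I is indifferent when −5q + 6(1−q) = −5(1−q), giving q = 11/16.

11/16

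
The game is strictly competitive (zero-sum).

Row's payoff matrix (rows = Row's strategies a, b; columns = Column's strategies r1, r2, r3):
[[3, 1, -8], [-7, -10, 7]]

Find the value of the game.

-73/26

Column r1 is strictly dominated by r2 for Column (it gives Row more in every row).
The remaining 2×2 game on (a, b) × (r2, r3) has no saddle point. Let Row play a with probability p; indifference gives p − 10(1−p) = −8p + 7(1−p), so p = 17/26.
Similarly Column's optimal q on r2 is 15/26, and the value is 1·(15/26) + (-8)·(11/26) = -73/26.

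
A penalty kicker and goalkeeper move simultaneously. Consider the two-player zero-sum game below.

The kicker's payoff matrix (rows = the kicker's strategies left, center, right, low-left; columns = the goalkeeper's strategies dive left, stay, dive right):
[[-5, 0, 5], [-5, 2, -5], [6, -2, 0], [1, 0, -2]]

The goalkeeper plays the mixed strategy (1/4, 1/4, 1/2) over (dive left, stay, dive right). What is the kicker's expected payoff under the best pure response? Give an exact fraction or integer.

left: (-5)·(1/4) + (0)·(1/4) + (5)·(1/2) = 5/4.
center: (-5)·(1/4) + (2)·(1/4) + (-5)·(1/2) = -13/4.
right: (6)·(1/4) + (-2)·(1/4) + (0)·(1/2) = 1.
low-left: (1)·(1/4) + (0)·(1/4) + (-2)·(1/2) = -3/4.
The best pure response is left with expected payoff 5/4.

5/4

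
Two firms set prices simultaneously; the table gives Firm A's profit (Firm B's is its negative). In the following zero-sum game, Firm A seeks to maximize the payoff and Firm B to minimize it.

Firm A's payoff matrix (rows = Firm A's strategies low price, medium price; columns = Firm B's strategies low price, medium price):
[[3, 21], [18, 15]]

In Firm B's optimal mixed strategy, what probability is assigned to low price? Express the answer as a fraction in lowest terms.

Row minima are 3 and 15, so Firm A's maximin is 15; column maxima are 18 and 21, so Firm B's minimax is 18. These differ, so the equilibrium is in mixed strategies.
Let Firm B play low price with probability q. Firm A is indifferent when 3q + 21(1−q) = 18q + 15(1−q), giving q = 2/7.

2/7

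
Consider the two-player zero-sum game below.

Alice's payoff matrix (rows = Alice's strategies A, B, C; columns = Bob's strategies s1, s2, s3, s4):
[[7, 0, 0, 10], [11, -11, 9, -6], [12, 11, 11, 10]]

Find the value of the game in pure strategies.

10

Row minima: 0, -11, 10 → Alice's maximin is 10.
Column maxima: 12, 11, 11, 10 → Bob's minimax is 10.
They coincide at (C, s4), so the value is 10.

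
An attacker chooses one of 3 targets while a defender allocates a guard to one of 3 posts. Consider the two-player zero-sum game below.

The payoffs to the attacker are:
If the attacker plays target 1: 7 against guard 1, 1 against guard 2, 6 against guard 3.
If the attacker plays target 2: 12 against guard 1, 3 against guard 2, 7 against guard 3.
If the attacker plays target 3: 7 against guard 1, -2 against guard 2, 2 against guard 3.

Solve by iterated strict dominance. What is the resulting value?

Column guard 1 is strictly dominated by guard 2 for the defender (1<7, 3<12, -2<7); eliminate guard 1.
Row target 3 is strictly dominated by row target 1 (1>-2, 6>2); eliminate target 3.
Row target 1 is strictly dominated by row target 2 (3>1, 7>6); eliminate target 1.
Column guard 3 is strictly dominated by guard 2 for the defender (3<7); eliminate guard 3.
Only (target 2, guard 2) remains, with payoff 3.

3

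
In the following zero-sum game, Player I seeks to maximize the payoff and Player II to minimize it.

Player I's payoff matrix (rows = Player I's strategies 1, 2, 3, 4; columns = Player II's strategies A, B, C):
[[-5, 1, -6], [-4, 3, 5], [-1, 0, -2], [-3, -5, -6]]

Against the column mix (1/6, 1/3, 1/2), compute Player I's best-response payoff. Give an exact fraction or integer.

17/6

1: (-5)·(1/6) + (1)·(1/3) + (-6)·(1/2) = -7/2.
2: (-4)·(1/6) + (3)·(1/3) + (5)·(1/2) = 17/6.
3: (-1)·(1/6) + (0)·(1/3) + (-2)·(1/2) = -7/6.
4: (-3)·(1/6) + (-5)·(1/3) + (-6)·(1/2) = -31/6.
The best pure response is 2 with expected payoff 17/6.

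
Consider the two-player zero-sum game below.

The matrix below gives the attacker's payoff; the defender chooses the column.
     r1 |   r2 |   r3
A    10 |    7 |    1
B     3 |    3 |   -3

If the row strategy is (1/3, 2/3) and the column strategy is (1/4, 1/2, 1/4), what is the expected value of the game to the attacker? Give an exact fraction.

Against (1/4, 1/2, 1/4), each row's expected payoff is A: 25/4; B: 3/2.
Taking the (1/3, 2/3)-weighted average: (1/3)·(25/4) + (2/3)·(3/2) = 37/12.

37/12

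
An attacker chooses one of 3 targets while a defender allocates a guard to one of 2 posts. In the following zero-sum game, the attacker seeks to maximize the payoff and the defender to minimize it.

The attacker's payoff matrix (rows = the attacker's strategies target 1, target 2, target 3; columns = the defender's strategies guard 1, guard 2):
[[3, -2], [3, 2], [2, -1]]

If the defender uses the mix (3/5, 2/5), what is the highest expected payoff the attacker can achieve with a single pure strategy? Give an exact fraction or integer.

13/5

target 1: (3)·(3/5) + (-2)·(2/5) = 1.
target 2: (3)·(3/5) + (2)·(2/5) = 13/5.
target 3: (2)·(3/5) + (-1)·(2/5) = 4/5.
The best pure response is target 2 with expected payoff 13/5.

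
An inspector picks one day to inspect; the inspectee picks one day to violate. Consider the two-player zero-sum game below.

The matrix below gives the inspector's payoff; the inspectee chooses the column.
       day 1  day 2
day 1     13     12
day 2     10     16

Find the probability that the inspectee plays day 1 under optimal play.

Row minima are 12 and 10, so the inspector's maximin is 12; column maxima are 13 and 16, so the inspectee's minimax is 13. These differ, so the equilibrium is in mixed strategies.
Let the inspectee play day 1 with probability q. The inspector is indifferent when 13q + 12(1−q) = 10q + 16(1−q), giving q = 4/7.

4/7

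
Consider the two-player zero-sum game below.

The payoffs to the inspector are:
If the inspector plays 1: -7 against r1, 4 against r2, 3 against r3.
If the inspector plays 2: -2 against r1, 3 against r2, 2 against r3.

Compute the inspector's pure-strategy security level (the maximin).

The worst-case payoff for each row is 1: -7, 2: -2.
The best of these is -2.

-2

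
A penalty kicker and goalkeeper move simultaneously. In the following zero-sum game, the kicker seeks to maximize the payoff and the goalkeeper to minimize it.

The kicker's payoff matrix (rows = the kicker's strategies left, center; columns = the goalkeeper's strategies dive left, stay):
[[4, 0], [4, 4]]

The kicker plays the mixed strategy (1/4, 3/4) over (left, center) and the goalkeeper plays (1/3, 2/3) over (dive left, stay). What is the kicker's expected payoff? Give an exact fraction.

Against (1/3, 2/3), each row's expected payoff is left: 4/3; center: 4.
Taking the (1/4, 3/4)-weighted average: (1/4)·(4/3) + (3/4)·(4) = 10/3.

10/3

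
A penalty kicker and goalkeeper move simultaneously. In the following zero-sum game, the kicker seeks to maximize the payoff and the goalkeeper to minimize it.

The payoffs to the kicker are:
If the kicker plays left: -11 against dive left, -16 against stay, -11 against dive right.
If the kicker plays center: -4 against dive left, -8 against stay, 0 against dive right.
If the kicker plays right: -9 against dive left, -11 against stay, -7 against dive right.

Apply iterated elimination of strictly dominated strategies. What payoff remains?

-8

Row right is strictly dominated by row center (-4>-9, -8>-11, 0>-7); eliminate right.
Row left is strictly dominated by row center (-4>-11, -8>-16, 0>-11); eliminate left.
Column dive left is strictly dominated by stay for the goalkeeper (-8<-4); eliminate dive left.
Column dive right is strictly dominated by stay for the goalkeeper (-8<0); eliminate dive right.
Only (center, stay) remains, with payoff -8.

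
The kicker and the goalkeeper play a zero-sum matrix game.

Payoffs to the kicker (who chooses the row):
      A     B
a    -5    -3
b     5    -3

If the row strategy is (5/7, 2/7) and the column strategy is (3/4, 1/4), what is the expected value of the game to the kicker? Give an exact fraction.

Against (3/4, 1/4), each row's expected payoff is a: -9/2; b: 3.
Taking the (5/7, 2/7)-weighted average: (5/7)·(-9/2) + (2/7)·(3) = -33/14.

-33/14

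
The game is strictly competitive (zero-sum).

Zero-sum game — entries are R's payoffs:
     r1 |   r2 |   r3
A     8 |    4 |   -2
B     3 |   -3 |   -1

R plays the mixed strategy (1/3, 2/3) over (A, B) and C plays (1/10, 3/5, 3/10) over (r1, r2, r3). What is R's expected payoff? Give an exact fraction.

-1/3

Against (1/10, 3/5, 3/10), each row's expected payoff is A: 13/5; B: -9/5.
Taking the (1/3, 2/3)-weighted average: (1/3)·(13/5) + (2/3)·(-9/5) = -1/3.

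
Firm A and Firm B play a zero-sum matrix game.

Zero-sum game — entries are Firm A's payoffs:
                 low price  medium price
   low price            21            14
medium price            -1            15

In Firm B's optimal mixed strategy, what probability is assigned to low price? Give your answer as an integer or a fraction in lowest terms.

1/23

Row minima are 14 and -1, so Firm A's maximin is 14; column maxima are 21 and 15, so Firm B's minimax is 15. These differ, so the equilibrium is in mixed strategies.
Let Firm B play low price with probability q. Firm A is indifferent when 21q + 14(1−q) = −q + 15(1−q), giving q = 1/23.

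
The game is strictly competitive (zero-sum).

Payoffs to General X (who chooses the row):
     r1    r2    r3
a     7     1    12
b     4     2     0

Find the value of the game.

Column r1 is strictly dominated by r2 for General Y (it gives General X more in every row).
The remaining 2×2 game on (a, b) × (r2, r3) has no saddle point. Let General X play a with probability p; indifference gives p + 2(1−p) = 12p, so p = 2/13.
Similarly General Y's optimal q on r2 is 12/13, and the value is 1·(12/13) + (12)·(1/13) = 24/13.

24/13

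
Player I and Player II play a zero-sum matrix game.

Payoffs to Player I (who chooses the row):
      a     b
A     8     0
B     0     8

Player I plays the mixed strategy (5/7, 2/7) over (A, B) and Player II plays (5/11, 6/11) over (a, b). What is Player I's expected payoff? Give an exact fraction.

296/77

Against (5/11, 6/11), each row's expected payoff is A: 40/11; B: 48/11.
Taking the (5/7, 2/7)-weighted average: (5/7)·(40/11) + (2/7)·(48/11) = 296/77.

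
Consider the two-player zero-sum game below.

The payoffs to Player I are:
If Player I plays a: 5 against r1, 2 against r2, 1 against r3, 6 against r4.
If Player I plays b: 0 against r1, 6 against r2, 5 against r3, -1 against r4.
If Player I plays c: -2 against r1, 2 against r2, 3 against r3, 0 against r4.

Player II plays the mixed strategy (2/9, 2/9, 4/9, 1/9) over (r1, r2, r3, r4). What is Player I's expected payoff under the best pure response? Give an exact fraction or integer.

a: (5)·(2/9) + (2)·(2/9) + (1)·(4/9) + (6)·(1/9) = 8/3.
b: (0)·(2/9) + (6)·(2/9) + (5)·(4/9) + (-1)·(1/9) = 31/9.
c: (-2)·(2/9) + (2)·(2/9) + (3)·(4/9) + (0)·(1/9) = 4/3.
The best pure response is b with expected payoff 31/9.

31/9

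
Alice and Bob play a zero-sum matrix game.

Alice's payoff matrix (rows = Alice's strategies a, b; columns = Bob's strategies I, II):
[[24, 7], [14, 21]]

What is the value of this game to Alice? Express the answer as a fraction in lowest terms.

203/12

Row minima are 7 and 14, so Alice's maximin is 14; column maxima are 24 and 21, so Bob's minimax is 21. These differ, so the equilibrium is in mixed strategies.
Let Alice play a with probability p. Bob is indifferent when 24p + 14(1−p) = 7p + 21(1−p), giving p = 7/24.
Let Bob play I with probability q. Alice is indifferent when 24q + 7(1−q) = 14q + 21(1−q), giving q = 7/12.
The value is 24·(7/12) + (7)·(5/12) = 203/12.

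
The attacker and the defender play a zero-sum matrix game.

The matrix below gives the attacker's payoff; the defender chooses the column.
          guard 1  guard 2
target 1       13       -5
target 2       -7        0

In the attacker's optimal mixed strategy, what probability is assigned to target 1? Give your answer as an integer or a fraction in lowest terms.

7/25

Row minima are -5 and -7, so the attacker's maximin is -5; column maxima are 13 and 0, so the defender's minimax is 0. These differ, so the equilibrium is in mixed strategies.
Let the attacker play target 1 with probability p. The defender is indifferent when 13p − 7(1−p) = −5p, giving p = 7/25.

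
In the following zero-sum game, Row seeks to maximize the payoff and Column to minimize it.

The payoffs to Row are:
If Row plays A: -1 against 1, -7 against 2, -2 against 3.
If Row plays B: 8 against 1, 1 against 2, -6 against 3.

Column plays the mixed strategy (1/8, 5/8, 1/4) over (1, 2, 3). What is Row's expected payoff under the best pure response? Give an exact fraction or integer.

A: (-1)·(1/8) + (-7)·(5/8) + (-2)·(1/4) = -5.
B: (8)·(1/8) + (1)·(5/8) + (-6)·(1/4) = 1/8.
The best pure response is B with expected payoff 1/8.

1/8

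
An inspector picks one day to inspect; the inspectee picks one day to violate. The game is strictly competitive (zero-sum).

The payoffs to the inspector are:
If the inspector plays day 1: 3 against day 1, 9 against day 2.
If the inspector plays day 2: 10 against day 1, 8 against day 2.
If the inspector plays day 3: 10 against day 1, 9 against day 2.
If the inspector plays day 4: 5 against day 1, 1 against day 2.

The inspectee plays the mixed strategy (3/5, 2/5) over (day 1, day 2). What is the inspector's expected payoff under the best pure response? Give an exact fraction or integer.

48/5

day 1: (3)·(3/5) + (9)·(2/5) = 27/5.
day 2: (10)·(3/5) + (8)·(2/5) = 46/5.
day 3: (10)·(3/5) + (9)·(2/5) = 48/5.
day 4: (5)·(3/5) + (1)·(2/5) = 17/5.
The best pure response is day 3 with expected payoff 48/5.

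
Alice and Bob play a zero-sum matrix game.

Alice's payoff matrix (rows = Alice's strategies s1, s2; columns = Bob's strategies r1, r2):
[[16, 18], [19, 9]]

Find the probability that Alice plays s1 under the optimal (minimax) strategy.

5/6

Row minima are 16 and 9, so Alice's maximin is 16; column maxima are 19 and 18, so Bob's minimax is 18. These differ, so the equilibrium is in mixed strategies.
Let Alice play s1 with probability p. Bob is indifferent when 16p + 19(1−p) = 18p + 9(1−p), giving p = 5/6.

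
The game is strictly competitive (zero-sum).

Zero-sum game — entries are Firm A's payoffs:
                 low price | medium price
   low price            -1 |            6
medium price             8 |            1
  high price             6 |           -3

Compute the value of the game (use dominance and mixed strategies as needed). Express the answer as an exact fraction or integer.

Row high price is strictly dominated by row medium price, so Firm A never plays it.
The remaining 2×2 game on (low price, medium price) × (low price, medium price) has no saddle point. Let Firm A play low price with probability p; indifference gives −p + 8(1−p) = 6p + (1−p), so p = 1/2.
Similarly Firm B's optimal q on low price is 5/14, and the value is -1·(5/14) + (6)·(9/14) = 7/2.

7/2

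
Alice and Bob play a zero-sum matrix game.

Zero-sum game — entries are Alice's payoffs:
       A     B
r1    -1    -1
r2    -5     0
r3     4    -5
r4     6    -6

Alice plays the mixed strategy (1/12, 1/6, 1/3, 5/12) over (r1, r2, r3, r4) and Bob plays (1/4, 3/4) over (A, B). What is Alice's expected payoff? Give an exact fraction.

Against (1/4, 3/4), each row's expected payoff is r1: -1; r2: -5/4; r3: -11/4; r4: -3.
Taking the (1/12, 1/6, 1/3, 5/12)-weighted average: (1/12)·(-1) + (1/6)·(-5/4) + (1/3)·(-11/4) + (5/12)·(-3) = -59/24.

-59/24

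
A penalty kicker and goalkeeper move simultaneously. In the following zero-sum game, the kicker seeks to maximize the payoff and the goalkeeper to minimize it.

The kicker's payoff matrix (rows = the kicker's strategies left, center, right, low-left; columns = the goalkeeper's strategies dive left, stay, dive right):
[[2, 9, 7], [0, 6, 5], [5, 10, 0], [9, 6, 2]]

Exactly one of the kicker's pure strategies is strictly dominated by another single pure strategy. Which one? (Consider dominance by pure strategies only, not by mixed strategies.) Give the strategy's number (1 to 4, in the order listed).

2

Compare center with left: 2 > 0, 9 > 6, 7 > 5.
So left strictly dominates center for the kicker; center is strictly dominated.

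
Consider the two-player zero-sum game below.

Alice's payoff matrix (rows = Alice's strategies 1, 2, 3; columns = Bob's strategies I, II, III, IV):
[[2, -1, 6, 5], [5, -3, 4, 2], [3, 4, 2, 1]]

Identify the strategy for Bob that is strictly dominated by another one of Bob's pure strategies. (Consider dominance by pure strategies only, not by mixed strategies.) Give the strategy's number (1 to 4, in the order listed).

Bob prefers columns that give Alice less. Compare III with IV: 5 < 6, 2 < 4, 1 < 2.
So IV strictly dominates III for Bob; III is strictly dominated.

3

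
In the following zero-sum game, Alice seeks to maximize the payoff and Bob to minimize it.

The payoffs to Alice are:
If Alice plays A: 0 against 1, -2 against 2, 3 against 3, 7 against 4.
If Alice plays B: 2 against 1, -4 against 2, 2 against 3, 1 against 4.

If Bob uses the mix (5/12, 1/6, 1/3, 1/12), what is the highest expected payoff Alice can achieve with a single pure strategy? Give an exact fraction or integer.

5/4

A: (0)·(5/12) + (-2)·(1/6) + (3)·(1/3) + (7)·(1/12) = 5/4.
B: (2)·(5/12) + (-4)·(1/6) + (2)·(1/3) + (1)·(1/12) = 11/12.
The best pure response is A with expected payoff 5/4.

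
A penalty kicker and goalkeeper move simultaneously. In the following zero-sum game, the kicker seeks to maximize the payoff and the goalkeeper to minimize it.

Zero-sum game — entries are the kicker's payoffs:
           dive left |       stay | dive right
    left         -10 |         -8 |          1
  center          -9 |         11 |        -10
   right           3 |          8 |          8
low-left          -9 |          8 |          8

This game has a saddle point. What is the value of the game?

3

Row minima: -10, -10, 3, -9 → the kicker's maximin is 3.
Column maxima: 3, 11, 8 → the goalkeeper's minimax is 3.
They coincide at (right, dive left), so the value is 3.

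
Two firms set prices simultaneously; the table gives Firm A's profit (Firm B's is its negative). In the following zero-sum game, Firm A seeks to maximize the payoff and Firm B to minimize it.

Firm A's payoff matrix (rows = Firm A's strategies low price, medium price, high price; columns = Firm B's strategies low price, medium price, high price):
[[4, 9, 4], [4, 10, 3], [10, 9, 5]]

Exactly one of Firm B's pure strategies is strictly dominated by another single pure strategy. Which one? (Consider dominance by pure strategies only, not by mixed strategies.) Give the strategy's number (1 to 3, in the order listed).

2

Firm B prefers columns that give Firm A less. Compare medium price with high price: 4 < 9, 3 < 10, 5 < 9.
So high price strictly dominates medium price for Firm B; medium price is strictly dominated.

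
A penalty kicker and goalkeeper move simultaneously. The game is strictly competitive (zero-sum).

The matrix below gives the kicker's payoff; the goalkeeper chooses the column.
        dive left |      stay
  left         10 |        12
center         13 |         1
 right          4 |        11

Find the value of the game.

73/7

Row right is strictly dominated by row left, so the kicker never plays it.
The remaining 2×2 game on (left, center) × (dive left, stay) has no saddle point. Let the kicker play left with probability p; indifference gives 10p + 13(1−p) = 12p + (1−p), so p = 6/7.
Similarly the goalkeeper's optimal q on dive left is 11/14, and the value is 10·(11/14) + (12)·(3/14) = 73/7.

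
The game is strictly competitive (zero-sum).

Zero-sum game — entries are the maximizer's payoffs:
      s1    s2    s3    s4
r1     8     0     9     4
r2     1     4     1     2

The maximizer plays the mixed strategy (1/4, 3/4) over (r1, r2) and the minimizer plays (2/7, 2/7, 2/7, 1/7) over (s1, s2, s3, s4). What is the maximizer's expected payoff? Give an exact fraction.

20/7

Against (2/7, 2/7, 2/7, 1/7), each row's expected payoff is r1: 38/7; r2: 2.
Taking the (1/4, 3/4)-weighted average: (1/4)·(38/7) + (3/4)·(2) = 20/7.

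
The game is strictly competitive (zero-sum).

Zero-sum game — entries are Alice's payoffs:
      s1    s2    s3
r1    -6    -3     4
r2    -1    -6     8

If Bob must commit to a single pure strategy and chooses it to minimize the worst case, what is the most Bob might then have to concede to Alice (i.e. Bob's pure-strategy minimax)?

The worst case (largest entry) in each column is s1: -1, s2: -3, s3: 8.
The best (smallest) of these is -3.

-3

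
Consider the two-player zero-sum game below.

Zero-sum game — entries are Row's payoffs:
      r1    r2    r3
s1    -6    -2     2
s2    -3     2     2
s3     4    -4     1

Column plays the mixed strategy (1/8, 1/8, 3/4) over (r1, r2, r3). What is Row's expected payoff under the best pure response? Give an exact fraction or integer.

s1: (-6)·(1/8) + (-2)·(1/8) + (2)·(3/4) = 1/2.
s2: (-3)·(1/8) + (2)·(1/8) + (2)·(3/4) = 11/8.
s3: (4)·(1/8) + (-4)·(1/8) + (1)·(3/4) = 3/4.
The best pure response is s2 with expected payoff 11/8.

11/8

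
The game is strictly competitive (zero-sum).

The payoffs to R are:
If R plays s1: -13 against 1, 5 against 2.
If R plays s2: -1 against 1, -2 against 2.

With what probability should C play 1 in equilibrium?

Row minima are -13 and -2, so R's maximin is -2; column maxima are -1 and 5, so C's minimax is -1. These differ, so the equilibrium is in mixed strategies.
Let C play 1 with probability q. R is indifferent when −13q + 5(1−q) = −q − 2(1−q), giving q = 7/19.

7/19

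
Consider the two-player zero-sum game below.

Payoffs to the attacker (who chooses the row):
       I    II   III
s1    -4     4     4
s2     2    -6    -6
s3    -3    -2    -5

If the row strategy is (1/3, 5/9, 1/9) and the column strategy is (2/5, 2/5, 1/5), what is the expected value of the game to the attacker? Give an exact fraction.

-73/45

Against (2/5, 2/5, 1/5), each row's expected payoff is s1: 4/5; s2: -14/5; s3: -3.
Taking the (1/3, 5/9, 1/9)-weighted average: (1/3)·(4/5) + (5/9)·(-14/5) + (1/9)·(-3) = -73/45.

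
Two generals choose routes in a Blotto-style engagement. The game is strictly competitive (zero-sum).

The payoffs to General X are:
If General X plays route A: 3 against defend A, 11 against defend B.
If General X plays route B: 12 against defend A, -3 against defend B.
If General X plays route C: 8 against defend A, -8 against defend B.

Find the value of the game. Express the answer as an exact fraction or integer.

141/23

Row route C is strictly dominated by row route B, so General X never plays it.
The remaining 2×2 game on (route A, route B) × (defend A, defend B) has no saddle point. Let General X play route A with probability p; indifference gives 3p + 12(1−p) = 11p − 3(1−p), so p = 15/23.
Similarly General Y's optimal q on defend A is 14/23, and the value is 3·(14/23) + (11)·(9/23) = 141/23.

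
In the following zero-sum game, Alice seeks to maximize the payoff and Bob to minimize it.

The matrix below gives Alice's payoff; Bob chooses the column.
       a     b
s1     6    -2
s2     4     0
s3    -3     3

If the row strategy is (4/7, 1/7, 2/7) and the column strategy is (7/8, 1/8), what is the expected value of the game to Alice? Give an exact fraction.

19/7

Against (7/8, 1/8), each row's expected payoff is s1: 5; s2: 7/2; s3: -9/4.
Taking the (4/7, 1/7, 2/7)-weighted average: (4/7)·(5) + (1/7)·(7/2) + (2/7)·(-9/4) = 19/7.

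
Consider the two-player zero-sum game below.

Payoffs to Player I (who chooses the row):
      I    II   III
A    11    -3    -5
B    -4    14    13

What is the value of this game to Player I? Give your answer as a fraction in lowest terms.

41/11

Column II is strictly dominated by III for Player II (it gives Player I more in every row).
The remaining 2×2 game on (A, B) × (I, III) has no saddle point. Let Player I play A with probability p; indifference gives 11p − 4(1−p) = −5p + 13(1−p), so p = 17/33.
Similarly Player II's optimal q on I is 6/11, and the value is 11·(6/11) + (-5)·(5/11) = 41/11.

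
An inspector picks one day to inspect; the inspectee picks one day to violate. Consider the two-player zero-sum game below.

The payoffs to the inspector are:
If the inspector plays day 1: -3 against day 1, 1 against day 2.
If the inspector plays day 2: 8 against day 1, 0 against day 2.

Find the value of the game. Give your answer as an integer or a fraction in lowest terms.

Row minima are -3 and 0, so the inspector's maximin is 0; column maxima are 8 and 1, so the inspectee's minimax is 1. These differ, so the equilibrium is in mixed strategies.
Let the inspector play day 1 with probability p. The inspectee is indifferent when −3p + 8(1−p) = p, giving p = 2/3.
Let the inspectee play day 1 with probability q. The inspector is indifferent when −3q + (1−q) = 8q, giving q = 1/12.
The value is -3·(1/12) + (1)·(11/12) = 2/3.

2/3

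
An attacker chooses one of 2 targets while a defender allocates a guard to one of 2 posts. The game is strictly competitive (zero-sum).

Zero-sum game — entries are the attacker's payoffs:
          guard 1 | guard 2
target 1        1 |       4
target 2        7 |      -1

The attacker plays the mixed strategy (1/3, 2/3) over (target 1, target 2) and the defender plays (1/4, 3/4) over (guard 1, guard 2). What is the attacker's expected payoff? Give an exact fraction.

Against (1/4, 3/4), each row's expected payoff is target 1: 13/4; target 2: 1.
Taking the (1/3, 2/3)-weighted average: (1/3)·(13/4) + (2/3)·(1) = 7/4.

7/4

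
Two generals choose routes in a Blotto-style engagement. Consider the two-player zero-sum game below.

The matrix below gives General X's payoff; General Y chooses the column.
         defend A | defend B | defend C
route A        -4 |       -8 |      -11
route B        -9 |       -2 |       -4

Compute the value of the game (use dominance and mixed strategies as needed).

-83/12

Column defend B is strictly dominated by defend C for General Y (it gives General X more in every row).
The remaining 2×2 game on (route A, route B) × (defend A, defend C) has no saddle point. Let General X play route A with probability p; indifference gives −4p − 9(1−p) = −11p − 4(1−p), so p = 5/12.
Similarly General Y's optimal q on defend A is 7/12, and the value is -4·(7/12) + (-11)·(5/12) = -83/12.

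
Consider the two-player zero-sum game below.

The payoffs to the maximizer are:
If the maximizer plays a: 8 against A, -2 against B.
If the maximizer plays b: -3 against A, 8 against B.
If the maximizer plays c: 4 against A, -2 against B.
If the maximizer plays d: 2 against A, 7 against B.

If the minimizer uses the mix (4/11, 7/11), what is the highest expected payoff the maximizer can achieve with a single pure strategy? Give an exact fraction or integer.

a: (8)·(4/11) + (-2)·(7/11) = 18/11.
b: (-3)·(4/11) + (8)·(7/11) = 4.
c: (4)·(4/11) + (-2)·(7/11) = 2/11.
d: (2)·(4/11) + (7)·(7/11) = 57/11.
The best pure response is d with expected payoff 57/11.

57/11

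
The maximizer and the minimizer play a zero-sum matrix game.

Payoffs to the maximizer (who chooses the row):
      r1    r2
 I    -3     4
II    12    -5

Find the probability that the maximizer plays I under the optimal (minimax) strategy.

17/24

Row minima are -3 and -5, so the maximizer's maximin is -3; column maxima are 12 and 4, so the minimizer's minimax is 4. These differ, so the equilibrium is in mixed strategies.
Let the maximizer play I with probability p. The minimizer is indifferent when −3p + 12(1−p) = 4p − 5(1−p), giving p = 17/24.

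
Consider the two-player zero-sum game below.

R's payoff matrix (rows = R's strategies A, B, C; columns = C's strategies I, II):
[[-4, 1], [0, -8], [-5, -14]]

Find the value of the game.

-32/13

Row C is strictly dominated by row B, so R never plays it.
The remaining 2×2 game on (A, B) × (I, II) has no saddle point. Let R play A with probability p; indifference gives −4p = p − 8(1−p), so p = 8/13.
Similarly C's optimal q on I is 9/13, and the value is -4·(9/13) + (1)·(4/13) = -32/13.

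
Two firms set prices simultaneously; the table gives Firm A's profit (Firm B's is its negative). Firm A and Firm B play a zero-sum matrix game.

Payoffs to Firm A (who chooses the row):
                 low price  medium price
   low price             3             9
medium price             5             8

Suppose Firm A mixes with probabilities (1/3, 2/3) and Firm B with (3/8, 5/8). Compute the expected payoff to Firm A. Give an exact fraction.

Against (3/8, 5/8), each row's expected payoff is low price: 27/4; medium price: 55/8.
Taking the (1/3, 2/3)-weighted average: (1/3)·(27/4) + (2/3)·(55/8) = 41/6.

41/6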